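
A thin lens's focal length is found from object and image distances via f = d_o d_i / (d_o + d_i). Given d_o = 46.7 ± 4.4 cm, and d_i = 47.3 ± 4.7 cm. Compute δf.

∂f/∂d_o = (d_i/(d_o+d_i))² = 0.253;  ∂f/∂d_i = (d_o/(d_o+d_i))² = 0.247
δf = √((∂f/∂d_o · δd_o)² + (∂f/∂d_i · δd_i)²) = √(1.24 + 1.35) = 1.61 cm

1.61 cm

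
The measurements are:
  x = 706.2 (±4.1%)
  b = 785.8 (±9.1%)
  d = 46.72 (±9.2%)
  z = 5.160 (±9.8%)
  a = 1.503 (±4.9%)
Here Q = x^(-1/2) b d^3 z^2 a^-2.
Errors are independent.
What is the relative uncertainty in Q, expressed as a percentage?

For a monomial Q ∝ x^(-1/2), b, d^3, z^2, a^-2, fractional errors add in quadrature:
  (−½·δx/x)² = (-0.5×0.0410)² = 0.000420;  (1·δb/b)² = (1×0.0910)² = 0.00828;  (3·δd/d)² = (3×0.0920)² = 0.0762;  (2·δz/z)² = (2×0.0980)² = 0.0384;  (-2·δa/a)² = (-2×0.0490)² = 0.00960
δQ/Q = √(0.133) = 0.365

36.5%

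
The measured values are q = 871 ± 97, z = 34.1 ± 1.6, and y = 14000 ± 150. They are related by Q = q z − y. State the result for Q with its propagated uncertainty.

15700 ± 3590

Let p = q·z = 29700. δp/p = √((1·δq/q)² + (1·δz/z)²) = √(0.0124 + 0.00220) = 0.121, so δp = 3590.
Q = p − y: δQ = √(δp² + δy²) = √(1.29e+07 + 22500) = 3590
Q = 15700.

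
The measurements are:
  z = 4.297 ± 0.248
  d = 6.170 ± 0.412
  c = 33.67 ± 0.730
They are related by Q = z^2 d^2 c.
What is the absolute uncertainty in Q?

4210

Products/powers → add relative errors in quadrature, weighted by exponent:
  (2·δz/z)² = (2×0.0577)² = 0.0133;  (2·δd/d)² = (2×0.0668)² = 0.0178;  (1·δc/c)² = (1×0.0217)² = 0.000470
δQ/Q = √(0.0316) = 0.178
Q = 23670, so δQ = 0.178 × 23670 = 4210.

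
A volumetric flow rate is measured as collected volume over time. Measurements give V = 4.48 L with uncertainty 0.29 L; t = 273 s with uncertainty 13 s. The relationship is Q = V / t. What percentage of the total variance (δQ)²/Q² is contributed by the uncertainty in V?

(δQ/Q)² = (1·δV/V)² + (-1·δt/t)²
  V term: (1×0.0647)² = 0.00419
  t term: (-1×0.0476)² = 0.00227
Total = 0.00646. Share from V = 0.00419/0.00646 = 0.649.

64.9%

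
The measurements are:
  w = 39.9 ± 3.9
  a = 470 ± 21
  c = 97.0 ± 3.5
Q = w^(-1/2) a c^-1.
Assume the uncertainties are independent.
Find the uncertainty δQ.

Since Q is a product/quotient, work with relative uncertainties:
  (−½·δw/w)² = (-0.5×0.0977)² = 0.00239;  (1·δa/a)² = (1×0.0447)² = 0.00200;  (-1·δc/c)² = (-1×0.0361)² = 0.00130
δQ/Q = √(0.00569) = 0.0754
Q = 0.767, so δQ = 0.0754 × 0.767 = 0.0578.

0.0578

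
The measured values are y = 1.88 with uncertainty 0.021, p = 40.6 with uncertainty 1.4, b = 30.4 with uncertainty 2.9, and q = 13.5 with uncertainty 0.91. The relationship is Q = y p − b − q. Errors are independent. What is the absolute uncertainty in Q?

4.11

Let w = y·p = 76.3. δw/w = √((1·δy/y)² + (1·δp/p)²) = √(0.000125 + 0.00119) = 0.0362, so δw = 2.77.
Q = w − b − q: δQ = √(δw² + δb² + δq²) = √(7.65 + 8.41 + 0.828) = 4.11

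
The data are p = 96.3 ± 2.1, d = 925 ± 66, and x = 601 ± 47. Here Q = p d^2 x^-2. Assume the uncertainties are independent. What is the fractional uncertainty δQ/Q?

0.213

Relative error in a monomial: (δQ/Q)² = Σ (nᵢ · δxᵢ/xᵢ)².
  (1·δp/p)² = (1×0.0218)² = 0.000476;  (2·δd/d)² = (2×0.0714)² = 0.0204;  (-2·δx/x)² = (-2×0.0782)² = 0.0245
δQ/Q = √(0.0453) = 0.213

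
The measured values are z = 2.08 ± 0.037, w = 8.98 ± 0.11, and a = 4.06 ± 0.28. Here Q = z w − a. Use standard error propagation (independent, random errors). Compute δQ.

0.491

Let p = z·w = 18.7. δp/p = √((1·δz/z)² + (1·δw/w)²) = √(0.000316 + 0.000150) = 0.0216, so δp = 0.403.
Q = p − a: δQ = √(δp² + δa²) = √(0.163 + 0.0784) = 0.491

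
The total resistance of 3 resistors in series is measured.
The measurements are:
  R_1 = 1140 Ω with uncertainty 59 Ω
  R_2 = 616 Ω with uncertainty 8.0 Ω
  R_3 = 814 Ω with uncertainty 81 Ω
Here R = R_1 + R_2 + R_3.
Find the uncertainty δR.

Each term contributes (cᵢ δxᵢ)² to (δR)²:
  (δR_1)² = 3480;  (δR_2)² = 64.0;  (δR_3)² = 6560
δR = √(10100) = 101 Ω

101 Ω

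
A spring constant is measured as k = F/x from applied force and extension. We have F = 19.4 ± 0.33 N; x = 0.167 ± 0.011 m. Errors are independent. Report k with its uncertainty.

For a monomial k ∝ F, x^-1, fractional errors add in quadrature:
  (1·δF/F)² = (1×0.0170)² = 0.000289;  (-1·δx/x)² = (-1×0.0659)² = 0.00434
δk/k = √(0.00463) = 0.0680
k = 116 N/m, so δk = 0.0680 × 116 = 7.90 N/m.

116 ± 7.90 N/m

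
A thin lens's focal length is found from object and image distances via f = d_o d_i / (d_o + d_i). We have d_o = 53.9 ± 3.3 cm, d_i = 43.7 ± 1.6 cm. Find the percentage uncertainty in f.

∂f/∂d_o = (d_i/(d_o+d_i))² = 0.200;  ∂f/∂d_i = (d_o/(d_o+d_i))² = 0.305
δf = √((∂f/∂d_o · δd_o)² + (∂f/∂d_i · δd_i)²) = √(0.438 + 0.238) = 0.822 cm
f = 24.1 cm, so δf/f = 0.822/24.1 = 0.0341.

3.41%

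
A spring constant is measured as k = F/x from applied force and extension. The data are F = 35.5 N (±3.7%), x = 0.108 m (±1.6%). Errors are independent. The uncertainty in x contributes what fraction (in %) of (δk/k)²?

15.8%

(δk/k)² = (1·δF/F)² + (-1·δx/x)²
  F term: (1×0.0370)² = 0.00137
  x term: (-1×0.0160)² = 0.000256
Total = 0.00163. Share from x = 0.000256/0.00163 = 0.158.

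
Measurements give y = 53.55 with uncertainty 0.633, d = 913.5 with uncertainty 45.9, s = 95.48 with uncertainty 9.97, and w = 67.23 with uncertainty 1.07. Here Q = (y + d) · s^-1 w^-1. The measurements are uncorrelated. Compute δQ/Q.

0.116

Let u = y + d = 967.0. δu = √(δy² + δd²) = √(0.401 + 2110) = 45.9, so δu/u = 0.0475.
Q is then a monomial in u, s, w:
δQ/Q = √((δu/u)² + (-1·δs/s)² + (-1·δw/w)²) = √(0.00225 + 0.0109 + 0.000253) = 0.116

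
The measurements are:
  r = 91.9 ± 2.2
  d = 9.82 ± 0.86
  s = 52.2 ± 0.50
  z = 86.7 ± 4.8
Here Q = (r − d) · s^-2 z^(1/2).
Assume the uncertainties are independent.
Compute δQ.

0.0124

Let u = r − d = 82.1. δu = √(δr² + δd²) = √(4.84 + 0.740) = 2.36, so δu/u = 0.0288.
Q is then a monomial in u, s, z:
δQ/Q = √((δu/u)² + (-2·δs/s)² + (½·δz/z)²) = √(0.000828 + 0.000367 + 0.000766) = 0.0443
Q = 0.280, so δQ = 0.0443 × 0.280 = 0.0124.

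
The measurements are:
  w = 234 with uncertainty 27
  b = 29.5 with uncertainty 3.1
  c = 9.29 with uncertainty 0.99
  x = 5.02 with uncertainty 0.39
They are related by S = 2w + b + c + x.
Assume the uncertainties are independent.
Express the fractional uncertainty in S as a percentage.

For a sum/difference, combine absolute errors in quadrature:
  (2·δw)² = 2920;  (δb)² = 9.61;  (δc)² = 0.980;  (δx)² = 0.152
δS = √(2930) = 54.1
S = 512, so δS/S = 54.1/512 = 0.106.

10.6%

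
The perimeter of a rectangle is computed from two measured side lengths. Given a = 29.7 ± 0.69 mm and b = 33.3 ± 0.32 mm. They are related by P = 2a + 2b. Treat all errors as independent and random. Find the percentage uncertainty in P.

1.21%

For a sum/difference, combine absolute errors in quadrature:
  (2·δa)² = 1.90;  (2·δb)² = 0.410
δP = √(2.31) = 1.52 mm
P = 126 mm, so δP/P = 1.52/126 = 0.0121.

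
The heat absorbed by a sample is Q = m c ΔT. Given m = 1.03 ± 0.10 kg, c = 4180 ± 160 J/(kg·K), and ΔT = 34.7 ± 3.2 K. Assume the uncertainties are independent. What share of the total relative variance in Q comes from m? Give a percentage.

48.6%

(δQ/Q)² = (1·δm/m)² + (1·δc/c)² + (1·δΔT/ΔT)²
  m term: (1×0.0971)² = 0.00943
  c term: (1×0.0383)² = 0.00147
  ΔT term: (1×0.0922)² = 0.00850
Total = 0.0194. Share from m = 0.00943/0.0194 = 0.486.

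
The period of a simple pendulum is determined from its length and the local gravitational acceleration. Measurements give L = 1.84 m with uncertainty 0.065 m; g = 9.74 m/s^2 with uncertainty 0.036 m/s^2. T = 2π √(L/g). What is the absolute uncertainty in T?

0.0485 s

Relative error in a monomial: (δT/T)² = Σ (nᵢ · δxᵢ/xᵢ)².
  (½·δL/L)² = (0.5×0.0353)² = 0.000312;  (−½·δg/g)² = (-0.5×0.00370)² = 3.42e-06
δT/T = √(0.000315) = 0.0178
T = 2.73 s, so δT = 0.0178 × 2.73 = 0.0485 s.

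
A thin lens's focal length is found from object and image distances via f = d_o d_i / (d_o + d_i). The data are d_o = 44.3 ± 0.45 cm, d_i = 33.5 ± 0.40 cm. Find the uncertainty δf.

0.154 cm

∂f/∂d_o = (d_i/(d_o+d_i))² = 0.185;  ∂f/∂d_i = (d_o/(d_o+d_i))² = 0.324
δf = √((∂f/∂d_o · δd_o)² + (∂f/∂d_i · δd_i)²) = √(0.00696 + 0.0168) = 0.154 cm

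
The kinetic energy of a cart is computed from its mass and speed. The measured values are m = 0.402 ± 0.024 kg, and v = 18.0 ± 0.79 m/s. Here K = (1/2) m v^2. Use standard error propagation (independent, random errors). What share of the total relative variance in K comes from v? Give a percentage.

68.4%

(δK/K)² = (1·δm/m)² + (2·δv/v)²
  m term: (1×0.0597)² = 0.00356
  v term: (2×0.0439)² = 0.00770
Total = 0.0113. Share from v = 0.00770/0.0113 = 0.684.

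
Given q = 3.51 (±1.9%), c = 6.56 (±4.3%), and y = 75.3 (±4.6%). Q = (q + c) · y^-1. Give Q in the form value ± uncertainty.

Let u = q + c = 10.1. δu = √(δq² + δc²) = √(0.00445 + 0.0796) = 0.290, so δu/u = 0.0288.
Q is then a monomial in u, y:
δQ/Q = √((δu/u)² + (-1·δy/y)²) = √(0.000829 + 0.00212) = 0.0543
Q = 0.134, so δQ = 0.0543 × 0.134 = 0.00726.

0.134 ± 0.00726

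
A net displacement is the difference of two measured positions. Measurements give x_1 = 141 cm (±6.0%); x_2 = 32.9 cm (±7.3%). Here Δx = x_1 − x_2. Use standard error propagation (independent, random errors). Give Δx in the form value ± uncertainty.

Δx is a linear combination, so absolute uncertainties add in quadrature:
  (δx_1)² = 71.6;  (δx_2)² = 5.77
δΔx = √(77.3) = 8.79 cm
Δx = 108 cm.

108 ± 8.79 cm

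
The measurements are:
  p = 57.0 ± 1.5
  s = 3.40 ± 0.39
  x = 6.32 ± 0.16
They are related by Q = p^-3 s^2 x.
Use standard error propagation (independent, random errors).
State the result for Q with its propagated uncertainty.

(3.95 ± 0.962) × 10^-4

Q is a product of powers, so relative uncertainties combine in quadrature:
  (-3·δp/p)² = (-3×0.0263)² = 0.00623;  (2·δs/s)² = (2×0.115)² = 0.0526;  (1·δx/x)² = (1×0.0253)² = 0.000641
δQ/Q = √(0.0595) = 0.244
Q = 0.000395, so δQ = 0.244 × 0.000395 = 9.62e-05.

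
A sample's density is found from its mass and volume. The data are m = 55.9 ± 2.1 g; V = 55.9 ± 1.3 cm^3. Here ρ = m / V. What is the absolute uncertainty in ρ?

0.0442 g/cm^3

For a monomial ρ ∝ m, V^-1, fractional errors add in quadrature:
  (1·δm/m)² = (1×0.0376)² = 0.00141;  (-1·δV/V)² = (-1×0.0233)² = 0.000541
δρ/ρ = √(0.00195) = 0.0442
ρ = 1.000 g/cm^3, so δρ = 0.0442 × 1.000 = 0.0442 g/cm^3.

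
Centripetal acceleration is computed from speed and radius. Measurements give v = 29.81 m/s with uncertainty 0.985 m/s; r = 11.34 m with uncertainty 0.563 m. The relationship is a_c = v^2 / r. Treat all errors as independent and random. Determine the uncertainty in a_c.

6.48 m/s^2

Each factor contributes (exponent × relative error)² to (δa_c/a_c)²:
  (2·δv/v)² = (2×0.0330)² = 0.00437;  (-1·δr/r)² = (-1×0.0496)² = 0.00246
δa_c/a_c = √(0.00683) = 0.0827
a_c = 78.36 m/s^2, so δa_c = 0.0827 × 78.36 = 6.48 m/s^2.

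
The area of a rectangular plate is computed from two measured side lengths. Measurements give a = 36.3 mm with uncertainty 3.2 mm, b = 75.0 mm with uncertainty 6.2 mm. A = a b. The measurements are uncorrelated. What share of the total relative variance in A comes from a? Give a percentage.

53.2%

(δA/A)² = (1·δa/a)² + (1·δb/b)²
  a term: (1×0.0882)² = 0.00777
  b term: (1×0.0827)² = 0.00683
Total = 0.0146. Share from a = 0.00777/0.0146 = 0.532.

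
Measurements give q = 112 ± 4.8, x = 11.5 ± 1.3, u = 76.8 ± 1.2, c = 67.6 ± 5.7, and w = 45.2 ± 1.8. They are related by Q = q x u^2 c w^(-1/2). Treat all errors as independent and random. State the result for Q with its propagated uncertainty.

Each factor contributes (exponent × relative error)² to (δQ/Q)²:
  (1·δq/q)² = (1×0.0429)² = 0.00184;  (1·δx/x)² = (1×0.113)² = 0.0128;  (2·δu/u)² = (2×0.0156)² = 0.000977;  (1·δc/c)² = (1×0.0843)² = 0.00711;  (−½·δw/w)² = (-0.5×0.0398)² = 0.000396
δQ/Q = √(0.0231) = 0.152
Q = 7.64e+07, so δQ = 0.152 × 7.64e+07 = 1.16e+07.

(7.64 ± 1.16) × 10^7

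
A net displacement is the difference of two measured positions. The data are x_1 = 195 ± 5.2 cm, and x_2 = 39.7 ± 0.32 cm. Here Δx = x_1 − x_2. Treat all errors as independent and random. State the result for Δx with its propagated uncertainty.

Each term contributes (cᵢ δxᵢ)² to (δΔx)²:
  (δx_1)² = 27.0;  (δx_2)² = 0.102
δΔx = √(27.1) = 5.21 cm
Δx = 155 cm.

155 ± 5.21 cm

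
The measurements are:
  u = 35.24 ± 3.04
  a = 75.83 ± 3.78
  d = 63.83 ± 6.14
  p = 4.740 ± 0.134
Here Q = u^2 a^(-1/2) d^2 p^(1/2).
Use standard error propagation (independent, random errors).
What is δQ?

For a monomial Q ∝ u^2, a^(-1/2), d^2, p^(1/2), fractional errors add in quadrature:
  (2·δu/u)² = (2×0.0863)² = 0.0298;  (−½·δa/a)² = (-0.5×0.0498)² = 0.000621;  (2·δd/d)² = (2×0.0962)² = 0.0370;  (½·δp/p)² = (0.5×0.0283)² = 0.000200
δQ/Q = √(0.0676) = 0.260
Q = 1.265e+06, so δQ = 0.260 × 1.265e+06 = 3.29e+05.

3.29e+05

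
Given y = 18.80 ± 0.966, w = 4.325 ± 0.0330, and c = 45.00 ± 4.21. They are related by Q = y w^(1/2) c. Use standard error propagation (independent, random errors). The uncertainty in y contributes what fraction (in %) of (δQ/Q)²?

(δQ/Q)² = (1·δy/y)² + (½·δw/w)² + (1·δc/c)²
  y term: (1×0.0514)² = 0.00264
  w term: (0.5×0.00763)² = 1.46e-05
  c term: (1×0.0936)² = 0.00875
Total = 0.0114. Share from y = 0.00264/0.0114 = 0.231.

23.1%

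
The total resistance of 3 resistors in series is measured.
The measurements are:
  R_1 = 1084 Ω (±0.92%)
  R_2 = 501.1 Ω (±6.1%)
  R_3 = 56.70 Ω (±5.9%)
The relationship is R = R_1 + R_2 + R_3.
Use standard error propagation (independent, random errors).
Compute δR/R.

0.0197

R is a linear combination, so absolute uncertainties add in quadrature:
  (δR_1)² = 99.5;  (δR_2)² = 934;  (δR_3)² = 11.2
δR = √(1040) = 32.3 Ω
R = 1642 Ω, so δR/R = 32.3/1642 = 0.0197.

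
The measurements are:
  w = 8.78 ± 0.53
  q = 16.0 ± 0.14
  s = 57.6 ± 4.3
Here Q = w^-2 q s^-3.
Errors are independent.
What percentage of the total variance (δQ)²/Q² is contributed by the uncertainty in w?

(δQ/Q)² = (-2·δw/w)² + (1·δq/q)² + (-3·δs/s)²
  w term: (-2×0.0604)² = 0.0146
  q term: (1×0.00875)² = 7.66e-05
  s term: (-3×0.0747)² = 0.0502
Total = 0.0648. Share from w = 0.0146/0.0648 = 0.225.

22.5%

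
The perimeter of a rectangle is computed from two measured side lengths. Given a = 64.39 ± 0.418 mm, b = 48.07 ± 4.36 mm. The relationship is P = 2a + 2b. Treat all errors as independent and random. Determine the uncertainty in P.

Each term contributes (cᵢ δxᵢ)² to (δP)²:
  (2·δa)² = 0.699;  (2·δb)² = 76.0
δP = √(76.7) = 8.76 mm

8.76 mm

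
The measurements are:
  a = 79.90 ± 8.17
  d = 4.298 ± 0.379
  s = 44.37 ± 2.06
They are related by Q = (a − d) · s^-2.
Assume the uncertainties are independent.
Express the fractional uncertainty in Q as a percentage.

Let u = a − d = 75.60. δu = √(δa² + δd²) = √(66.7 + 0.144) = 8.18, so δu/u = 0.108.
Q is then a monomial in u, s:
δQ/Q = √((δu/u)² + (-2·δs/s)²) = √(0.0117 + 0.00862) = 0.143

14.3%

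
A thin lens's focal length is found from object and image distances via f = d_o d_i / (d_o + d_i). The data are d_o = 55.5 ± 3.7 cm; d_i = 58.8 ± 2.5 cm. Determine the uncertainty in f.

∂f/∂d_o = (d_i/(d_o+d_i))² = 0.265;  ∂f/∂d_i = (d_o/(d_o+d_i))² = 0.236
δf = √((∂f/∂d_o · δd_o)² + (∂f/∂d_i · δd_i)²) = √(0.959 + 0.347) = 1.14 cm

1.14 cm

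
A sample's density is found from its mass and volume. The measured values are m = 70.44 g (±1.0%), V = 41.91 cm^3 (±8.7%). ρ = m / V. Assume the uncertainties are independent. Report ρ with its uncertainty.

1.681 ± 0.147 g/cm^3

ρ is a product of powers, so relative uncertainties combine in quadrature:
  (1·δm/m)² = (1×0.0100)² = 0.000100;  (-1·δV/V)² = (-1×0.0870)² = 0.00757
δρ/ρ = √(0.00767) = 0.0876
ρ = 1.681 g/cm^3, so δρ = 0.0876 × 1.681 = 0.147 g/cm^3.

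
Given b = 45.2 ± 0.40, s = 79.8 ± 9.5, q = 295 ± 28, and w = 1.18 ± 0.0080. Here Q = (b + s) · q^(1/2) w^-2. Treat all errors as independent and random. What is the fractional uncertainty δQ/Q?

Let u = b + s = 125. δu = √(δb² + δs²) = √(0.160 + 90.2) = 9.51, so δu/u = 0.0761.
Q is then a monomial in u, q, w:
δQ/Q = √((δu/u)² + (½·δq/q)² + (-2·δw/w)²) = √(0.00579 + 0.00225 + 0.000184) = 0.0907

0.0907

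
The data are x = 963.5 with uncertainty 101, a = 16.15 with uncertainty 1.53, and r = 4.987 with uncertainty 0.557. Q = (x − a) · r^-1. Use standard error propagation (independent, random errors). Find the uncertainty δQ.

Let u = x − a = 947.4. δu = √(δx² + δa²) = √(10200 + 2.34) = 101, so δu/u = 0.107.
Q is then a monomial in u, r:
δQ/Q = √((δu/u)² + (-1·δr/r)²) = √(0.0114 + 0.0125) = 0.154
Q = 190.0, so δQ = 0.154 × 190.0 = 29.3.

29.3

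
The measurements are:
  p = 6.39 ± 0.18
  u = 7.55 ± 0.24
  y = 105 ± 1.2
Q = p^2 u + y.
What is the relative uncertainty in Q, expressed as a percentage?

Let w = p^2·u = 308. δw/w = √((2·δp/p)² + (1·δu/u)²) = √(0.00317 + 0.00101) = 0.0647, so δw = 19.9.
Q = w + y: δQ = √(δw² + δy²) = √(398 + 1.44) = 20.0
Q = 413, so δQ/Q = 20.0/413 = 0.0483.

4.83%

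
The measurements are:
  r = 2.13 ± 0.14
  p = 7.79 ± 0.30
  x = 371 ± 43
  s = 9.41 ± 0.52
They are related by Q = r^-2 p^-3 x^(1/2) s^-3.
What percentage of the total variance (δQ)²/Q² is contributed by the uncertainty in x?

5.46%

(δQ/Q)² = (-2·δr/r)² + (-3·δp/p)² + (½·δx/x)² + (-3·δs/s)²
  r term: (-2×0.0657)² = 0.0173
  p term: (-3×0.0385)² = 0.0133
  x term: (0.5×0.116)² = 0.00336
  s term: (-3×0.0553)² = 0.0275
Total = 0.0615. Share from x = 0.00336/0.0615 = 0.0546.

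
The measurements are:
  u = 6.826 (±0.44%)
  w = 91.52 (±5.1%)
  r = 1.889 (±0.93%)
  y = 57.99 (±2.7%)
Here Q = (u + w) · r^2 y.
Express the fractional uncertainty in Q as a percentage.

5.77%

Let h = u + w = 98.35. δh = √(δu² + δw²) = √(0.000902 + 21.8) = 4.67, so δh/h = 0.0475.
Q is then a monomial in h, r, y:
δQ/Q = √((δh/h)² + (2·δr/r)² + (1·δy/y)²) = √(0.00225 + 0.000346 + 0.000729) = 0.0577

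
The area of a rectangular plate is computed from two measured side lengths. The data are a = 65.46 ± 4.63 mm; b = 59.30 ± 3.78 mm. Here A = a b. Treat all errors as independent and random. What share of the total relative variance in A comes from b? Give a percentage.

(δA/A)² = (1·δa/a)² + (1·δb/b)²
  a term: (1×0.0707)² = 0.00500
  b term: (1×0.0637)² = 0.00406
Total = 0.00907. Share from b = 0.00406/0.00907 = 0.448.

44.8%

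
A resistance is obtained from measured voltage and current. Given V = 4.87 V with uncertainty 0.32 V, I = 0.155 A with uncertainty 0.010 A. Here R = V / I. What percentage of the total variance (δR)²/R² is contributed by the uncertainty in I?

(δR/R)² = (1·δV/V)² + (-1·δI/I)²
  V term: (1×0.0657)² = 0.00432
  I term: (-1×0.0645)² = 0.00416
Total = 0.00848. Share from I = 0.00416/0.00848 = 0.491.

49.1%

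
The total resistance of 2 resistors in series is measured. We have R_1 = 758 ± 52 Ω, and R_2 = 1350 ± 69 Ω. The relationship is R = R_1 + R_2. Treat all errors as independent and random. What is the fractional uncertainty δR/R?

Absolute uncertainties add in quadrature for a linear combination:
  (δR_1)² = 2700;  (δR_2)² = 4760
δR = √(7460) = 86.4 Ω
R = 2110 Ω, so δR/R = 86.4/2110 = 0.0410.

0.0410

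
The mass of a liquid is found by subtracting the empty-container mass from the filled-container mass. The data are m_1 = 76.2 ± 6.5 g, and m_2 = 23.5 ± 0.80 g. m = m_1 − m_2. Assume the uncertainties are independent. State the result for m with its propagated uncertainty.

For a sum/difference, combine absolute errors in quadrature:
  (δm_1)² = 42.2;  (δm_2)² = 0.640
δm = √(42.9) = 6.55 g
m = 52.7 g.

52.7 ± 6.55 g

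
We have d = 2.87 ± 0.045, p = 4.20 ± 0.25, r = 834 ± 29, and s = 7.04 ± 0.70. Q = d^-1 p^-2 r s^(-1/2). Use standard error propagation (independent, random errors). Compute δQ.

0.835

Each factor contributes (exponent × relative error)² to (δQ/Q)²:
  (-1·δd/d)² = (-1×0.0157)² = 0.000246;  (-2·δp/p)² = (-2×0.0595)² = 0.0142;  (1·δr/r)² = (1×0.0348)² = 0.00121;  (−½·δs/s)² = (-0.5×0.0994)² = 0.00247
δQ/Q = √(0.0181) = 0.135
Q = 6.21, so δQ = 0.135 × 6.21 = 0.835.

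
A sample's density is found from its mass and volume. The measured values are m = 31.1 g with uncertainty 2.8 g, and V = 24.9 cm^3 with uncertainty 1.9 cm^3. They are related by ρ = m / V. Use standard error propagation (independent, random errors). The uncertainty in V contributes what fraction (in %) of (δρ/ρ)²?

41.8%

(δρ/ρ)² = (1·δm/m)² + (-1·δV/V)²
  m term: (1×0.0900)² = 0.00811
  V term: (-1×0.0763)² = 0.00582
Total = 0.0139. Share from V = 0.00582/0.0139 = 0.418.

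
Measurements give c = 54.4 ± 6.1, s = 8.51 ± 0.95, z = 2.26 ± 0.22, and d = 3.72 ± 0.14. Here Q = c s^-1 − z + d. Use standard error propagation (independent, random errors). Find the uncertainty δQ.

1.04

Let p = c·s^-1 = 6.39. δp/p = √((1·δc/c)² + (-1·δs/s)²) = √(0.0126 + 0.0125) = 0.158, so δp = 1.01.
Q = p − z + d: δQ = √(δp² + δz² + δd²) = √(1.02 + 0.0484 + 0.0196) = 1.04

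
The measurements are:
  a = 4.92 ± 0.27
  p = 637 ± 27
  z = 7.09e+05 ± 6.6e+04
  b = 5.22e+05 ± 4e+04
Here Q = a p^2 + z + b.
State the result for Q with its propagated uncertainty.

Let w = a·p^2 = 2e+06. δw/w = √((1·δa/a)² + (2·δp/p)²) = √(0.00301 + 0.00719) = 0.101, so δw = 2.02e+05.
Q = w + z + b: δQ = √(δw² + δz² + δb²) = √(4.06e+10 + 4.36e+09 + 1.6e+09) = 2.16e+05
Q = 3.23e+06.

(3.23 ± 0.216) × 10^6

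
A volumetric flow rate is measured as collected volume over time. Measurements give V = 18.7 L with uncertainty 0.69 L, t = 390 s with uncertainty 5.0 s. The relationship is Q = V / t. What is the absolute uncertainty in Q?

Products/powers → add relative errors in quadrature, weighted by exponent:
  (1·δV/V)² = (1×0.0369)² = 0.00136;  (-1·δt/t)² = (-1×0.0128)² = 0.000164
δQ/Q = √(0.00153) = 0.0391
Q = 0.0479 L/s, so δQ = 0.0391 × 0.0479 = 0.00187 L/s.

0.00187 L/s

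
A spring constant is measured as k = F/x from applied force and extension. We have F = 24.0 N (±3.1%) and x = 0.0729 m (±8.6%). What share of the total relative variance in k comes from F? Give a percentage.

11.5%

(δk/k)² = (1·δF/F)² + (-1·δx/x)²
  F term: (1×0.0310)² = 0.000961
  x term: (-1×0.0860)² = 0.00740
Total = 0.00836. Share from F = 0.000961/0.00836 = 0.115.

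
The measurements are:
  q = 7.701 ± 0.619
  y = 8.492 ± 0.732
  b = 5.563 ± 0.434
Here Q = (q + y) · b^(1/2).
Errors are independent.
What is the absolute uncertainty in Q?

2.71

Let u = q + y = 16.19. δu = √(δq² + δy²) = √(0.383 + 0.536) = 0.959, so δu/u = 0.0592.
Q is then a monomial in u, b:
δQ/Q = √((δu/u)² + (½·δb/b)²) = √(0.00350 + 0.00152) = 0.0709
Q = 38.19, so δQ = 0.0709 × 38.19 = 2.71.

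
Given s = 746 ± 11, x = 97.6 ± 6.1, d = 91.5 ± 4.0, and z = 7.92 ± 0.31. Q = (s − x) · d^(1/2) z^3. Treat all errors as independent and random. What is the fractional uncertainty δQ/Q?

Let u = s − x = 648. δu = √(δs² + δx²) = √(121 + 37.2) = 12.6, so δu/u = 0.0194.
Q is then a monomial in u, d, z:
δQ/Q = √((δu/u)² + (½·δd/d)² + (3·δz/z)²) = √(0.000376 + 0.000478 + 0.0138) = 0.121

0.121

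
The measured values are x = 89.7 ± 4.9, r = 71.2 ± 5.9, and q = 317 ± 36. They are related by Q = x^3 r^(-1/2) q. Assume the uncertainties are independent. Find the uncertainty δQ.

Each factor contributes (exponent × relative error)² to (δQ/Q)²:
  (3·δx/x)² = (3×0.0546)² = 0.0269;  (−½·δr/r)² = (-0.5×0.0829)² = 0.00172;  (1·δq/q)² = (1×0.114)² = 0.0129
δQ/Q = √(0.0415) = 0.204
Q = 2.71e+07, so δQ = 0.204 × 2.71e+07 = 5.52e+06.

5.52e+06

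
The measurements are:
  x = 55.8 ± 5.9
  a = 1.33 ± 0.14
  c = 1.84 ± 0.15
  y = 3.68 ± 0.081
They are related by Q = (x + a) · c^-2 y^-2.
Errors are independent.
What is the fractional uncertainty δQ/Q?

Let u = x + a = 57.1. δu = √(δx² + δa²) = √(34.8 + 0.0196) = 5.90, so δu/u = 0.103.
Q is then a monomial in u, c, y:
δQ/Q = √((δu/u)² + (-2·δc/c)² + (-2·δy/y)²) = √(0.0107 + 0.0266 + 0.00194) = 0.198

0.198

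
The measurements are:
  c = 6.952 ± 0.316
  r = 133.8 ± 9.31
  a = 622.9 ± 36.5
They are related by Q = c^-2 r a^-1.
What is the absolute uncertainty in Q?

For a monomial Q ∝ c^-2, r, a^-1, fractional errors add in quadrature:
  (-2·δc/c)² = (-2×0.0455)² = 0.00826;  (1·δr/r)² = (1×0.0696)² = 0.00484;  (-1·δa/a)² = (-1×0.0586)² = 0.00343
δQ/Q = √(0.0165) = 0.129
Q = 0.004444, so δQ = 0.129 × 0.004444 = 0.000572.

0.000572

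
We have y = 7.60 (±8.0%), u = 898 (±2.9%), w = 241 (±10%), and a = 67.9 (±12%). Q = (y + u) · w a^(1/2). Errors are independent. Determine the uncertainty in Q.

Let h = y + u = 906. δh = √(δy² + δu²) = √(0.370 + 678) = 26.0, so δh/h = 0.0288.
Q is then a monomial in h, w, a:
δQ/Q = √((δh/h)² + (1·δw/w)² + (½·δa/a)²) = √(0.000827 + 0.0100 + 0.00360) = 0.120
Q = 1.8e+06, so δQ = 0.120 × 1.8e+06 = 2.16e+05.

2.16e+05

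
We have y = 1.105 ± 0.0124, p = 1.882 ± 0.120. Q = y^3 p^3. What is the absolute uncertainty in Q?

Relative error in a monomial: (δQ/Q)² = Σ (nᵢ · δxᵢ/xᵢ)².
  (3·δy/y)² = (3×0.0112)² = 0.00113;  (3·δp/p)² = (3×0.0638)² = 0.0366
δQ/Q = √(0.0377) = 0.194
Q = 8.994, so δQ = 0.194 × 8.994 = 1.75.

1.75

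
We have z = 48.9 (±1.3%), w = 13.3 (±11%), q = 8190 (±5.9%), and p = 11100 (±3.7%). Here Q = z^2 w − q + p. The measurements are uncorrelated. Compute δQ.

3650

Let h = z^2·w = 31800. δh/h = √((2·δz/z)² + (1·δw/w)²) = √(0.000676 + 0.0121) = 0.113, so δh = 3590.
Q = h − q + p: δQ = √(δh² + δq² + δp²) = √(1.29e+07 + 2.33e+05 + 1.69e+05) = 3650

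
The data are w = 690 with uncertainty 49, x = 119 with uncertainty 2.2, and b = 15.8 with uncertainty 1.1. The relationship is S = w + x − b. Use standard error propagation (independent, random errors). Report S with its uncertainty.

793 ± 49.1

Sums and differences: (δS)² = Σ (cᵢ δxᵢ)².
  (δw)² = 2400;  (δx)² = 4.84;  (δb)² = 1.21
δS = √(2410) = 49.1
S = 793.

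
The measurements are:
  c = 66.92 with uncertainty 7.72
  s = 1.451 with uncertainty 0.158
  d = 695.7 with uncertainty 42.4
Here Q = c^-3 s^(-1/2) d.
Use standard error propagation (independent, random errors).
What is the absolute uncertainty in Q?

Relative error in a monomial: (δQ/Q)² = Σ (nᵢ · δxᵢ/xᵢ)².
  (-3·δc/c)² = (-3×0.115)² = 0.120;  (−½·δs/s)² = (-0.5×0.109)² = 0.00296;  (1·δd/d)² = (1×0.0609)² = 0.00371
δQ/Q = √(0.126) = 0.356
Q = 0.001927, so δQ = 0.356 × 0.001927 = 0.000685.

0.000685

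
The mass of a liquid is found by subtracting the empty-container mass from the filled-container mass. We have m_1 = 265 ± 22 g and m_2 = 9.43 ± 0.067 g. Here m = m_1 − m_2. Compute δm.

22.0 g

Absolute uncertainties add in quadrature for a linear combination:
  (δm_1)² = 484;  (δm_2)² = 0.00449
δm = √(484) = 22.0 g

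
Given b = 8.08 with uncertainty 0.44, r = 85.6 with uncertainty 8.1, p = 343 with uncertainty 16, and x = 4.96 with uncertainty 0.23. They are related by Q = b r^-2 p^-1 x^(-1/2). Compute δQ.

2.94e-07

For a monomial Q ∝ b, r^-2, p^-1, x^(-1/2), fractional errors add in quadrature:
  (1·δb/b)² = (1×0.0545)² = 0.00297;  (-2·δr/r)² = (-2×0.0946)² = 0.0358;  (-1·δp/p)² = (-1×0.0466)² = 0.00218;  (−½·δx/x)² = (-0.5×0.0464)² = 0.000538
δQ/Q = √(0.0415) = 0.204
Q = 1.44e-06, so δQ = 0.204 × 1.44e-06 = 2.94e-07.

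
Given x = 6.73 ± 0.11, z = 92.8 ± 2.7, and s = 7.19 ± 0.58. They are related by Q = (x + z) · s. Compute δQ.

60.9

Let u = x + z = 99.5. δu = √(δx² + δz²) = √(0.0121 + 7.29) = 2.70, so δu/u = 0.0272.
Q is then a monomial in u, s:
δQ/Q = √((δu/u)² + (1·δs/s)²) = √(0.000737 + 0.00651) = 0.0851
Q = 716, so δQ = 0.0851 × 716 = 60.9.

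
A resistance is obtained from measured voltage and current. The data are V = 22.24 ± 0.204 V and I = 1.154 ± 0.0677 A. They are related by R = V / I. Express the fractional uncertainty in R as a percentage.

5.94%

For a monomial R ∝ V, I^-1, fractional errors add in quadrature:
  (1·δV/V)² = (1×0.00917)² = 8.41e-05;  (-1·δI/I)² = (-1×0.0587)² = 0.00344
δR/R = √(0.00353) = 0.0594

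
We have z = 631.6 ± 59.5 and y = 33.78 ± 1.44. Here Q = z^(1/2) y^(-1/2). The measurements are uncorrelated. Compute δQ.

0.224

For a monomial Q ∝ z^(1/2), y^(-1/2), fractional errors add in quadrature:
  (½·δz/z)² = (0.5×0.0942)² = 0.00222;  (−½·δy/y)² = (-0.5×0.0426)² = 0.000454
δQ/Q = √(0.00267) = 0.0517
Q = 4.324, so δQ = 0.0517 × 4.324 = 0.224.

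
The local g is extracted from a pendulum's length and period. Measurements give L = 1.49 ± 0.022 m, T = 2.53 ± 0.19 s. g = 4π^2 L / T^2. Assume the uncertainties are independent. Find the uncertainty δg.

1.39 m/s^2

Since g is a product/quotient, work with relative uncertainties:
  (1·δL/L)² = (1×0.0148)² = 0.000218;  (-2·δT/T)² = (-2×0.0751)² = 0.0226
δg/g = √(0.0228) = 0.151
g = 9.19 m/s^2, so δg = 0.151 × 9.19 = 1.39 m/s^2.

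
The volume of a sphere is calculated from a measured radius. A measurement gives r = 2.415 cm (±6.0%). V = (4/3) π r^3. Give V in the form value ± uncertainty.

Since V is a product/quotient, work with relative uncertainties:
  (3·δr/r)² = (3×0.0600)² = 0.0324
δV/V = √(0.0324) = 0.180
V = 59.00 cm^3, so δV = 0.180 × 59.00 = 10.6 cm^3.

59.00 ± 10.6 cm^3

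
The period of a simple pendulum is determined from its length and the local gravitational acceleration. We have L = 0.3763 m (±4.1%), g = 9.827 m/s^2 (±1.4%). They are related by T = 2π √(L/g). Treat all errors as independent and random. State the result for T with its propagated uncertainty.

1.230 ± 0.0266 s

Products/powers → add relative errors in quadrature, weighted by exponent:
  (½·δL/L)² = (0.5×0.0410)² = 0.000420;  (−½·δg/g)² = (-0.5×0.0140)² = 4.9e-05
δT/T = √(0.000469) = 0.0217
T = 1.230 s, so δT = 0.0217 × 1.230 = 0.0266 s.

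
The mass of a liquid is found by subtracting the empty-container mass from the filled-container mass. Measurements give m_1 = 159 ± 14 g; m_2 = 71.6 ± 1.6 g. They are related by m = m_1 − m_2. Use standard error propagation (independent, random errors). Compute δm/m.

0.161

For a sum/difference, combine absolute errors in quadrature:
  (δm_1)² = 196;  (δm_2)² = 2.56
δm = √(199) = 14.1 g
m = 87.4 g, so δm/m = 14.1/87.4 = 0.161.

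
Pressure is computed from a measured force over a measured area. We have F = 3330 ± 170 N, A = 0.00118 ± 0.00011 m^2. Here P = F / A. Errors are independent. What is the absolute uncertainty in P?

For a monomial P ∝ F, A^-1, fractional errors add in quadrature:
  (1·δF/F)² = (1×0.0511)² = 0.00261;  (-1·δA/A)² = (-1×0.0932)² = 0.00869
δP/P = √(0.0113) = 0.106
P = 2.82e+06 Pa, so δP = 0.106 × 2.82e+06 = 3e+05 Pa.

3e+05 Pa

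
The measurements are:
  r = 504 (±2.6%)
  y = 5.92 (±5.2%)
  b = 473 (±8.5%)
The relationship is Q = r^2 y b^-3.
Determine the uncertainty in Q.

0.00377

For a monomial Q ∝ r^2, y, b^-3, fractional errors add in quadrature:
  (2·δr/r)² = (2×0.0260)² = 0.00270;  (1·δy/y)² = (1×0.0520)² = 0.00270;  (-3·δb/b)² = (-3×0.0850)² = 0.0650
δQ/Q = √(0.0704) = 0.265
Q = 0.0142, so δQ = 0.265 × 0.0142 = 0.00377.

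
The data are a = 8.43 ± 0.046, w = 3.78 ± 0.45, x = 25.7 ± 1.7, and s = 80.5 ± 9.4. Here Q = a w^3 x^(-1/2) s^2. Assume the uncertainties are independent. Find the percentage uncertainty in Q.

For a monomial Q ∝ a, w^3, x^(-1/2), s^2, fractional errors add in quadrature:
  (1·δa/a)² = (1×0.00546)² = 2.98e-05;  (3·δw/w)² = (3×0.119)² = 0.128;  (−½·δx/x)² = (-0.5×0.0661)² = 0.00109;  (2·δs/s)² = (2×0.117)² = 0.0545
δQ/Q = √(0.183) = 0.428

42.8%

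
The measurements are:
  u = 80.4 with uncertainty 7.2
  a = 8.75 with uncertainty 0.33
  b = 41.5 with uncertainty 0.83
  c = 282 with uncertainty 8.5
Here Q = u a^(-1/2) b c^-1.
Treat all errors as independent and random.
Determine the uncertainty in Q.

Q is a product of powers, so relative uncertainties combine in quadrature:
  (1·δu/u)² = (1×0.0896)² = 0.00802;  (−½·δa/a)² = (-0.5×0.0377)² = 0.000356;  (1·δb/b)² = (1×0.0200)² = 0.000400;  (-1·δc/c)² = (-1×0.0301)² = 0.000909
δQ/Q = √(0.00968) = 0.0984
Q = 4.00, so δQ = 0.0984 × 4.00 = 0.394.

0.394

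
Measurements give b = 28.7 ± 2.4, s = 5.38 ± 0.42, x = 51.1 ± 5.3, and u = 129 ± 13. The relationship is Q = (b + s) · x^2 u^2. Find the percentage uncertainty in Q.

29.8%

Let w = b + s = 34.1. δw = √(δb² + δs²) = √(5.76 + 0.176) = 2.44, so δw/w = 0.0715.
Q is then a monomial in w, x, u:
δQ/Q = √((δw/w)² + (2·δx/x)² + (2·δu/u)²) = √(0.00511 + 0.0430 + 0.0406) = 0.298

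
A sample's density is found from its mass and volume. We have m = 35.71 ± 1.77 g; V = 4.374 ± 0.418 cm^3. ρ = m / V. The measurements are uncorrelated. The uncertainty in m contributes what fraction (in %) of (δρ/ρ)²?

(δρ/ρ)² = (1·δm/m)² + (-1·δV/V)²
  m term: (1×0.0496)² = 0.00246
  V term: (-1×0.0956)² = 0.00913
Total = 0.0116. Share from m = 0.00246/0.0116 = 0.212.

21.2%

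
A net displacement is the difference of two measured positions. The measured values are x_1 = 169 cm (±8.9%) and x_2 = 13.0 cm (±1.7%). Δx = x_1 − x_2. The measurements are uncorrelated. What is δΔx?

Δx is a linear combination, so absolute uncertainties add in quadrature:
  (δx_1)² = 226;  (δx_2)² = 0.0488
δΔx = √(226) = 15.0 cm

15.0 cm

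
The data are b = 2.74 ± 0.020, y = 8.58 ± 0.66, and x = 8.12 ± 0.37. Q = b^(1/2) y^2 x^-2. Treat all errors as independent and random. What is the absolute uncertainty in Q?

0.331

Each factor contributes (exponent × relative error)² to (δQ/Q)²:
  (½·δb/b)² = (0.5×0.00730)² = 1.33e-05;  (2·δy/y)² = (2×0.0769)² = 0.0237;  (-2·δx/x)² = (-2×0.0456)² = 0.00831
δQ/Q = √(0.0320) = 0.179
Q = 1.85, so δQ = 0.179 × 1.85 = 0.331.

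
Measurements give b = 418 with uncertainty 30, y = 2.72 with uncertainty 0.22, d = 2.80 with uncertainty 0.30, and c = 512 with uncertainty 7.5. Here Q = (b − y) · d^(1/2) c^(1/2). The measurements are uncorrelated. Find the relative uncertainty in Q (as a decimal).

Let u = b − y = 415. δu = √(δb² + δy²) = √(900 + 0.0484) = 30.0, so δu/u = 0.0722.
Q is then a monomial in u, d, c:
δQ/Q = √((δu/u)² + (½·δd/d)² + (½·δc/c)²) = √(0.00522 + 0.00287 + 5.36e-05) = 0.0902

0.0902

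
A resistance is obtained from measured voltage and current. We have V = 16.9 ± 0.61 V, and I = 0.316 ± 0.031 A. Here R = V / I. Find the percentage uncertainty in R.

10.5%

Since R is a product/quotient, work with relative uncertainties:
  (1·δV/V)² = (1×0.0361)² = 0.00130;  (-1·δI/I)² = (-1×0.0981)² = 0.00962
δR/R = √(0.0109) = 0.105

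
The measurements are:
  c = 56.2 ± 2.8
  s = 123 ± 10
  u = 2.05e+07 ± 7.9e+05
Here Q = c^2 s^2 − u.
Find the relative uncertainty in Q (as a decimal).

0.335

Let p = c^2·s^2 = 4.78e+07. δp/p = √((2·δc/c)² + (2·δs/s)²) = √(0.00993 + 0.0264) = 0.191, so δp = 9.11e+06.
Q = p − u: δQ = √(δp² + δu²) = √(8.3e+13 + 6.24e+11) = 9.15e+06
Q = 2.73e+07, so δQ/Q = 9.15e+06/2.73e+07 = 0.335.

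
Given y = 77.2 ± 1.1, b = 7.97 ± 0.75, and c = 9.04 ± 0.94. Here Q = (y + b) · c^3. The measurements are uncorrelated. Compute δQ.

19700

Let u = y + b = 85.2. δu = √(δy² + δb²) = √(1.21 + 0.562) = 1.33, so δu/u = 0.0156.
Q is then a monomial in u, c:
δQ/Q = √((δu/u)² + (3·δc/c)²) = √(0.000244 + 0.0973) = 0.312
Q = 62900, so δQ = 0.312 × 62900 = 19700.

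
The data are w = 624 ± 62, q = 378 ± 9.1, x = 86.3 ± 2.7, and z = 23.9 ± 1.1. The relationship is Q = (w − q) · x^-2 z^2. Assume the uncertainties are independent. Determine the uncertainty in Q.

5.24

Let u = w − q = 246. δu = √(δw² + δq²) = √(3840 + 82.8) = 62.7, so δu/u = 0.255.
Q is then a monomial in u, x, z:
δQ/Q = √((δu/u)² + (-2·δx/x)² + (2·δz/z)²) = √(0.0649 + 0.00392 + 0.00847) = 0.278
Q = 18.9, so δQ = 0.278 × 18.9 = 5.24.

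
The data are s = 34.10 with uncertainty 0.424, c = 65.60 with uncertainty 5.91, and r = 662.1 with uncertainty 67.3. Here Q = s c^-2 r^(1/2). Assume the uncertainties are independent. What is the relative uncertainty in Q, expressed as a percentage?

Q is a product of powers, so relative uncertainties combine in quadrature:
  (1·δs/s)² = (1×0.0124)² = 0.000155;  (-2·δc/c)² = (-2×0.0901)² = 0.0325;  (½·δr/r)² = (0.5×0.102)² = 0.00258
δQ/Q = √(0.0352) = 0.188

18.8%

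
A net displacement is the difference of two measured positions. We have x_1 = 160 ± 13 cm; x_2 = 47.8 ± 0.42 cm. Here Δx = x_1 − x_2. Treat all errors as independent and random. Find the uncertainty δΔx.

For a sum/difference, combine absolute errors in quadrature:
  (δx_1)² = 169;  (δx_2)² = 0.176
δΔx = √(169) = 13.0 cm

13.0 cm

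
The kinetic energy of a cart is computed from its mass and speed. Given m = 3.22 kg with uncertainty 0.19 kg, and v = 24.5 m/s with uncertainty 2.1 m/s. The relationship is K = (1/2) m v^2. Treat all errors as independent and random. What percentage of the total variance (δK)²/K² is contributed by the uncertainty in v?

89.4%

(δK/K)² = (1·δm/m)² + (2·δv/v)²
  m term: (1×0.0590)² = 0.00348
  v term: (2×0.0857)² = 0.0294
Total = 0.0329. Share from v = 0.0294/0.0329 = 0.894.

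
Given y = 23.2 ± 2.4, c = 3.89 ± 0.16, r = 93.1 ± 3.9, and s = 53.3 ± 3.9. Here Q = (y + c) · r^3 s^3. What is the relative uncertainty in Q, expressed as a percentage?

26.8%

Let u = y + c = 27.1. δu = √(δy² + δc²) = √(5.76 + 0.0256) = 2.41, so δu/u = 0.0888.
Q is then a monomial in u, r, s:
δQ/Q = √((δu/u)² + (3·δr/r)² + (3·δs/s)²) = √(0.00788 + 0.0158 + 0.0482) = 0.268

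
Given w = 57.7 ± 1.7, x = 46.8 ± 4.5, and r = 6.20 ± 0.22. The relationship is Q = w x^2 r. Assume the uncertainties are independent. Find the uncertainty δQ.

1.55e+05

Relative error in a monomial: (δQ/Q)² = Σ (nᵢ · δxᵢ/xᵢ)².
  (1·δw/w)² = (1×0.0295)² = 0.000868;  (2·δx/x)² = (2×0.0962)² = 0.0370;  (1·δr/r)² = (1×0.0355)² = 0.00126
δQ/Q = √(0.0391) = 0.198
Q = 7.84e+05, so δQ = 0.198 × 7.84e+05 = 1.55e+05.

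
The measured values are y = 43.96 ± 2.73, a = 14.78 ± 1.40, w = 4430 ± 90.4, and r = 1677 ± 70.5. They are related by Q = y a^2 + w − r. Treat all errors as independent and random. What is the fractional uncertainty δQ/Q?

0.155

Let p = y·a^2 = 9603. δp/p = √((1·δy/y)² + (2·δa/a)²) = √(0.00386 + 0.0359) = 0.199, so δp = 1910.
Q = p + w − r: δQ = √(δp² + δw² + δr²) = √(3.67e+06 + 8170 + 4970) = 1920
Q = 12360, so δQ/Q = 1920/12360 = 0.155.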